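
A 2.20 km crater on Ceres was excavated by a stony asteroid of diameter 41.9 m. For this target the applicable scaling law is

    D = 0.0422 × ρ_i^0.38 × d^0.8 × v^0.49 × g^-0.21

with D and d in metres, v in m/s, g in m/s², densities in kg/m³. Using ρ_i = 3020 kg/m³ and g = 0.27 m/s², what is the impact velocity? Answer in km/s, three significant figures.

Rearranging for v: v = [D / (0.0422 · 3020^0.38 · 41.9^0.8 · 0.27^-0.21)]^(1/0.49).
D = 2200 m.
3020^0.38 = 21.01
41.9^0.8 = 19.85
0.27^-0.21 = 1.316
Denominator = 0.0422 × 21.01 × 19.85 × 1.316 = 23.16
D / 23.16 = 2200 / 23.16 = 94.99
v = 94.99^(1/0.49) = 94.99^2.0408 = 10865 m/s

v ≈ 10.9 km/s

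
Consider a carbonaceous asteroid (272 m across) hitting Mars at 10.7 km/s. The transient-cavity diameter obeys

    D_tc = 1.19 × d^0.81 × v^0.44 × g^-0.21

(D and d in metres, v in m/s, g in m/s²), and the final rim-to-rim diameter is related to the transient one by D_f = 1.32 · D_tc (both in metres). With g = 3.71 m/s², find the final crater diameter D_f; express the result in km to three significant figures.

D_f ≈ 6.63 km

v = 10700 m/s.
d^0.81 = 272^0.81 = 93.76
v^0.44 = 10700^0.44 = 59.28
g^-0.21 = 3.71^-0.21 = 0.7593
D_tc = 1.19 × 93.76 × 59.28 × 0.7593 = 5022 m
D_f = 1.32 × 5022 = 6629 m
     = 6.629 km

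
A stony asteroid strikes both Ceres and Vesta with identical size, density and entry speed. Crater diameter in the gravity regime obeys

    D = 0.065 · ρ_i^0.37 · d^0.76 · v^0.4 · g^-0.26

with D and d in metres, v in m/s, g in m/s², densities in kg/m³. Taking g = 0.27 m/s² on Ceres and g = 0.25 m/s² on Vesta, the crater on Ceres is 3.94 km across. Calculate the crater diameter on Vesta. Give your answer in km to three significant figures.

D ≈ 4.02 km

All impactor-dependent factors cancel in the ratio, leaving D_Vesta/D_Ceres = (g_Vesta/g_Ceres)^-0.26.
(0.25/0.27)^-0.26 = 0.9259^-0.26 = 1.020
D_Vesta = 1.020 × 3.94 km = 4.02 km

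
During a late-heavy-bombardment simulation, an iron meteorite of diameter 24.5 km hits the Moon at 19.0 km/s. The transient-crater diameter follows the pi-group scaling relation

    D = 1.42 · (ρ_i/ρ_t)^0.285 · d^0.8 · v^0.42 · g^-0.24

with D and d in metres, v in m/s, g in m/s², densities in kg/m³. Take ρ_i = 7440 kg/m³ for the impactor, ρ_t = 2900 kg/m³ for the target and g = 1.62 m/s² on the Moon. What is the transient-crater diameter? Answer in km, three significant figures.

D ≈ 337 km

In SI units: d = 24500 m, v = 19000 m/s.
(ρ_i/ρ_t)^0.285 = (7440/2900)^0.285 = 1.308
d^0.8 = 24500^0.8 = 3246
v^0.42 = 19000^0.42 = 62.67
g^-0.24 = 1.62^-0.24 = 0.8907
D = 1.42 × 1.308 × 3246 × 62.67 × 0.8907 = 3.365 × 10^5 m
   = 336.5 km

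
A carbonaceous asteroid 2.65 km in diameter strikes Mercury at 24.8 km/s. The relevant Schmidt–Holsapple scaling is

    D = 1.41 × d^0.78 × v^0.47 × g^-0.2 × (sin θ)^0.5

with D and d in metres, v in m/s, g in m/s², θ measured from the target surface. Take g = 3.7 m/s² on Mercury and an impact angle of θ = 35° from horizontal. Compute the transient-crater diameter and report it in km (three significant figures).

D ≈ 44.7 km

In SI units: d = 2650 m, v = 24800 m/s.
d^0.78 = 2650^0.78 = 467.9
v^0.47 = 24800^0.47 = 116.2
g^-0.2 = 3.7^-0.2 = 0.7698
(sin 35°)^0.5 = 0.5736^0.5 = 0.7574
D = 1.41 × 467.9 × 116.2 × 0.7698 × 0.7574 = 44697 m
   = 44.70 km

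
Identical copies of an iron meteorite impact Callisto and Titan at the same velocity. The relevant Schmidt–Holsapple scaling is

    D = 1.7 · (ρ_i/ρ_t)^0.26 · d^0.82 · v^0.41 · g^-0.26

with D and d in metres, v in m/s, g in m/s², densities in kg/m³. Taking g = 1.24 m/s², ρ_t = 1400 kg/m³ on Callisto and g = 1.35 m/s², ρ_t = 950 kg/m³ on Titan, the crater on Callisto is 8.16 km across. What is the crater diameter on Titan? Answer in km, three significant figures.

The impactor-only factors (d, v, ρ_i) cancel in the ratio, leaving D_Titan/D_Callisto = (g_Titan/g_Callisto)^-0.26 · (ρ_t,Callisto/ρ_t,Titan)^0.26.
(1.35/1.24)^-0.26 = 1.089^-0.26 = 0.9781
(1400/950)^0.26 = 1.474^0.26 = 1.106
Ratio = 0.9781 × 1.106 = 1.082
D_Titan = 1.082 × 8.16 km = 8.83 km

D ≈ 8.83 km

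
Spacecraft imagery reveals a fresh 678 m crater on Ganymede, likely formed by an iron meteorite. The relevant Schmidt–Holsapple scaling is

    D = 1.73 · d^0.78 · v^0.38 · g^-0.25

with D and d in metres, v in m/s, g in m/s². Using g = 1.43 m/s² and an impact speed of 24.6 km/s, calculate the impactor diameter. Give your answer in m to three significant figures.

d ≈ 17.2 m

Rearranging for d: d = [D / (1.73 · 24600^0.38 · 1.43^-0.25)]^(1/0.78).
24600^0.38 = 46.62
1.43^-0.25 = 0.9145
Denominator = 1.73 × 46.62 × 0.9145 = 73.76
D / 73.76 = 678 / 73.76 = 9.192
d = 9.192^(1/0.78) = 9.192^1.2821 = 17.19 m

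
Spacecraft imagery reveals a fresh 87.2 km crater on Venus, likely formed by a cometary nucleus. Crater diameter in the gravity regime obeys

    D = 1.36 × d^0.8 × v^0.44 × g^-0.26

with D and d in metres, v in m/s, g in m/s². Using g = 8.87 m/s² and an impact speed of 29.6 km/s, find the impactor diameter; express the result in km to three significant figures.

d ≈ 7.20 km

Rearranging for d: d = [D / (1.36 · 29600^0.44 · 8.87^-0.26)]^(1/0.8).
D = 87200 m.
29600^0.44 = 92.76
8.87^-0.26 = 0.5669
Denominator = 1.36 × 92.76 × 0.5669 = 71.52
D / 71.52 = 87200 / 71.52 = 1219
d = 1219^(1/0.8) = 1219^1.25 = 7203 m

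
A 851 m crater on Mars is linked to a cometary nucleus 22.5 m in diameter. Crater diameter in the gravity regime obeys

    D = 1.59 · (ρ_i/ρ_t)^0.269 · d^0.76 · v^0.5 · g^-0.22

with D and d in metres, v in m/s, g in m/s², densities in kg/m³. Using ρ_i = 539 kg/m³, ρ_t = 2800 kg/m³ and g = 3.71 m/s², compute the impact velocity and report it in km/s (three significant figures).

Rearranging for v: v = [D / (1.59 · (539/2800)^0.269 · 22.5^0.76 · 3.71^-0.22)]^(1/0.5).
(539/2800)^0.269 = 0.6420
22.5^0.76 = 10.66
3.71^-0.22 = 0.7494
Denominator = 1.59 × 0.6420 × 10.66 × 0.7494 = 8.155
D / 8.155 = 851 / 8.155 = 104.4
v = 104.4^(1/0.5) = 104.4^2 = 10899 m/s

v ≈ 10.9 km/s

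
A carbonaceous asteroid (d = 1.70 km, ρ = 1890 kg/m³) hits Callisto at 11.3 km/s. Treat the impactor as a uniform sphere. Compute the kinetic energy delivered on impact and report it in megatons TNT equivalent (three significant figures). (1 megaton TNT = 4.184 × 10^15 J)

E ≈ 74200 Mt TNT

d = 1700 m; v = 11300 m/s.
Mass m = (π/6) ρ d³ = (π/6) × 1890 × (1700)³ = 4.862 × 10^12 kg
E = ½ m v² = 0.5 × 4.862 × 10^12 × (11300)² = 3.104 × 10^20 J
   = 3.104 × 10^20 / 4.184×10^15 = 74187 Mt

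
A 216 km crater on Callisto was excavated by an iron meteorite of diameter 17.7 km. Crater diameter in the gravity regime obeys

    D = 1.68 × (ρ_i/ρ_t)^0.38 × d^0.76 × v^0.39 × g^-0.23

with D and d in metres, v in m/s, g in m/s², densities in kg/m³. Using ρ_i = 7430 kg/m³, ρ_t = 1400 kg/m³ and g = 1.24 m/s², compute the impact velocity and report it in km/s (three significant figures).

v ≈ 14.8 km/s

Rearranging for v: v = [D / (1.68 · (7430/1400)^0.38 · 17700^0.76 · 1.24^-0.23)]^(1/0.39).
D = 216000 m.
(7430/1400)^0.38 = 1.886
17700^0.76 = 1692
1.24^-0.23 = 0.9517
Denominator = 1.68 × 1.886 × 1692 × 0.9517 = 5102
D / 5102 = 216000 / 5102 = 42.34
v = 42.34^(1/0.39) = 42.34^2.5641 = 14830 m/s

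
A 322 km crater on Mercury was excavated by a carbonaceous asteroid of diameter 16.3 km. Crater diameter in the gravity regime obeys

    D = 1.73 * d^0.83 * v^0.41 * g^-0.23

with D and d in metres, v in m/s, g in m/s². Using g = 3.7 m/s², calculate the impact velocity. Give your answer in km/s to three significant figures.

Rearranging for v: v = [D / (1.73 · 16300^0.83 · 3.7^-0.23)]^(1/0.41).
D = 322000 m.
16300^0.83 = 3134
3.7^-0.23 = 0.7401
Denominator = 1.73 × 3134 × 0.7401 = 4013
D / 4013 = 322000 / 4013 = 80.24
v = 80.24^(1/0.41) = 80.24^2.439 = 44138 m/s

v ≈ 44.1 km/s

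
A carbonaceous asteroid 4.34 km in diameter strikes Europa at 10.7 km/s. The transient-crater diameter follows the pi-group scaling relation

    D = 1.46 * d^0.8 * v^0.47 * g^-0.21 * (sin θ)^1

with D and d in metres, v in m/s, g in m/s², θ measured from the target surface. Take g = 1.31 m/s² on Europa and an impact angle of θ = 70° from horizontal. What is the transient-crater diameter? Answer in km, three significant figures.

D ≈ 82.5 km

In SI units: d = 4340 m, v = 10700 m/s.
d^0.8 = 4340^0.8 = 812.8
v^0.47 = 10700^0.47 = 78.31
g^-0.21 = 1.31^-0.21 = 0.9449
(sin 70°)^1 = 0.9397^1 = 0.9397
D = 1.46 × 812.8 × 78.31 × 0.9449 × 0.9397 = 82514 m
   = 82.51 km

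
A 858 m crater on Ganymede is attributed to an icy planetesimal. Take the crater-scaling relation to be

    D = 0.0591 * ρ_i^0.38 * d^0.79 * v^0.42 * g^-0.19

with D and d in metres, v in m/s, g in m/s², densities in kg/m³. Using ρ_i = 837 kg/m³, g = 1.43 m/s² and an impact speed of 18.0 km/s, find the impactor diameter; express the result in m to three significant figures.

Rearranging for d: d = [D / (0.0591 · 837^0.38 · 18000^0.42 · 1.43^-0.19)]^(1/0.79).
837^0.38 = 12.90
18000^0.42 = 61.27
1.43^-0.19 = 0.9343
Denominator = 0.0591 × 12.90 × 61.27 × 0.9343 = 43.64
D / 43.64 = 858 / 43.64 = 19.66
d = 19.66^(1/0.79) = 19.66^1.2658 = 43.39 m

d ≈ 43.4 m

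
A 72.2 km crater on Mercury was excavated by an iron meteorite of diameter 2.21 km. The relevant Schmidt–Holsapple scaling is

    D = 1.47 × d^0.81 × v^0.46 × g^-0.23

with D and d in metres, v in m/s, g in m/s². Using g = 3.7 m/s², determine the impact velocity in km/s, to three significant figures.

v ≈ 39.2 km/s

Rearranging for v: v = [D / (1.47 · 2210^0.81 · 3.7^-0.23)]^(1/0.46).
D = 72200 m.
2210^0.81 = 511.6
3.7^-0.23 = 0.7401
Denominator = 1.47 × 511.6 × 0.7401 = 556.6
D / 556.6 = 72200 / 556.6 = 129.7
v = 129.7^(1/0.46) = 129.7^2.1739 = 39203 m/s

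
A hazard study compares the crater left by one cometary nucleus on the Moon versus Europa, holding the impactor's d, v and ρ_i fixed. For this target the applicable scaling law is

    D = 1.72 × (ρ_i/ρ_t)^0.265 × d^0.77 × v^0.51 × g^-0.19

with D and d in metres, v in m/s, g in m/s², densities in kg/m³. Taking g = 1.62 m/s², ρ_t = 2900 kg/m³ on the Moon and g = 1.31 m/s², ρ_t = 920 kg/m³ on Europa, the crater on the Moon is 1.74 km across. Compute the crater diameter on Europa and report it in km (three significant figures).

D ≈ 2.46 km

The impactor-only factors (d, v, ρ_i) cancel in the ratio, leaving D_Europa/D_Moon = (g_Europa/g_Moon)^-0.19 · (ρ_t,Moon/ρ_t,Europa)^0.265.
(1.31/1.62)^-0.19 = 0.8086^-0.19 = 1.041
(2900/920)^0.265 = 3.152^0.265 = 1.356
Ratio = 1.041 × 1.356 = 1.412
D_Europa = 1.412 × 1.74 km = 2.46 km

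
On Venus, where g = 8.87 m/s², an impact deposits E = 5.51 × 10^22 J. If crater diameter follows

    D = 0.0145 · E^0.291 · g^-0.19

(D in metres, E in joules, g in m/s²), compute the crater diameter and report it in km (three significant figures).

E^0.291 = (5.51 × 10^22)^0.291 = 4.146 × 10^6
g^-0.19 = 8.87^-0.19 = 0.6605
D = 0.0145 × 4.146 × 10^6 × 0.6605 = 39707 m
   = 39.71 km

D ≈ 39.7 km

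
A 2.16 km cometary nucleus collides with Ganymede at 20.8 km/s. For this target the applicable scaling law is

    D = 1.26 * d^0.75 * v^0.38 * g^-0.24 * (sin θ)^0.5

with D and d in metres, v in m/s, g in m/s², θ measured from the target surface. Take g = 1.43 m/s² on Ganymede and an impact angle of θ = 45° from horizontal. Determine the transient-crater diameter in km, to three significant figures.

In SI units: d = 2160 m, v = 20800 m/s.
d^0.75 = 2160^0.75 = 316.8
v^0.38 = 20800^0.38 = 43.74
g^-0.24 = 1.43^-0.24 = 0.9177
(sin 45°)^0.5 = 0.7071^0.5 = 0.8409
D = 1.26 × 316.8 × 43.74 × 0.9177 × 0.8409 = 13473 m
   = 13.47 km

D ≈ 13.5 km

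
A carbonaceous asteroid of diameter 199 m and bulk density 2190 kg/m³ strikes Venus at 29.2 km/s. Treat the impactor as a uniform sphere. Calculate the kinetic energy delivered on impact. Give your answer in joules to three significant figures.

E ≈ 3.85 × 10^18 J

v = 29200 m/s.
Mass m = (π/6) ρ d³ = (π/6) × 2190 × (199)³ = 9.037 × 10^9 kg
E = ½ m v² = 0.5 × 9.037 × 10^9 × (29200)² = 3.853 × 10^18 J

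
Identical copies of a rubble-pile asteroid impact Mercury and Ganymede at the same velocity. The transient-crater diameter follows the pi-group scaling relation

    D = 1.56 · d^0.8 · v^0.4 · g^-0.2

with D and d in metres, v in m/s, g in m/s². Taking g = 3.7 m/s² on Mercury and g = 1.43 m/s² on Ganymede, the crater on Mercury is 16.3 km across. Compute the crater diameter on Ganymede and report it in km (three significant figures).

D ≈ 19.7 km

All impactor-dependent factors cancel in the ratio, leaving D_Ganymede/D_Mercury = (g_Ganymede/g_Mercury)^-0.2.
(1.43/3.7)^-0.2 = 0.3865^-0.2 = 1.209
D_Ganymede = 1.209 × 16.3 km = 19.7 km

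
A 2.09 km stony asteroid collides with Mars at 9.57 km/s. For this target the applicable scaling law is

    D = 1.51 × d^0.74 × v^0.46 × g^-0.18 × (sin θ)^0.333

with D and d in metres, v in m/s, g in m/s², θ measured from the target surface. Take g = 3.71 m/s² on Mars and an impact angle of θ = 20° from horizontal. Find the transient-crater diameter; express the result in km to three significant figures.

In SI units: d = 2090 m, v = 9570 m/s.
d^0.74 = 2090^0.74 = 286.4
v^0.46 = 9570^0.46 = 67.80
g^-0.18 = 3.71^-0.18 = 0.7898
(sin 20°)^0.333 = 0.3420^0.333 = 0.6996
D = 1.51 × 286.4 × 67.80 × 0.7898 × 0.6996 = 16201 m
   = 16.20 km

D ≈ 16.2 km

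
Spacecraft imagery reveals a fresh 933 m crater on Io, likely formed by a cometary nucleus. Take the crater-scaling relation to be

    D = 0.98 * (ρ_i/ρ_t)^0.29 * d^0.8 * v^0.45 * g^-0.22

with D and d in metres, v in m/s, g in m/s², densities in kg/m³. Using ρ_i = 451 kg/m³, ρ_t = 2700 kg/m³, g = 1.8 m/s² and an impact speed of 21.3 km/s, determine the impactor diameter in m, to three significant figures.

d ≈ 43.7 m

Rearranging for d: d = [D / (0.98 · (451/2700)^0.29 · 21300^0.45 · 1.8^-0.22)]^(1/0.8).
(451/2700)^0.29 = 0.5951
21300^0.45 = 88.67
1.8^-0.22 = 0.8787
Denominator = 0.98 × 0.5951 × 88.67 × 0.8787 = 45.44
D / 45.44 = 933 / 45.44 = 20.53
d = 20.53^(1/0.8) = 20.53^1.25 = 43.70 m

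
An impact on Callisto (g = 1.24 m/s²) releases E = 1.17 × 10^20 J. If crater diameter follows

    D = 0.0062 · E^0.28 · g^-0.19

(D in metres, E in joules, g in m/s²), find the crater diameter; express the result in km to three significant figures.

E^0.28 = (1.17 × 10^20)^0.28 = 4.160 × 10^5
g^-0.19 = 1.24^-0.19 = 0.9600
D = 0.0062 × 4.160 × 10^5 × 0.9600 = 2476 m
   = 2.476 km

D ≈ 2.48 km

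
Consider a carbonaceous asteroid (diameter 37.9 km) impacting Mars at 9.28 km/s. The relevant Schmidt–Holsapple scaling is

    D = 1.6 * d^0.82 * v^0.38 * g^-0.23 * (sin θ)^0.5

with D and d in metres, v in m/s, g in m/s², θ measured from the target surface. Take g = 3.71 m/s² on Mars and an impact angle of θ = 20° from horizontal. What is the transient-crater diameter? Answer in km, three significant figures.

D ≈ 127 km

In SI units: d = 37900 m, v = 9280 m/s.
d^0.82 = 37900^0.82 = 5682
v^0.38 = 9280^0.38 = 32.19
g^-0.23 = 3.71^-0.23 = 0.7397
(sin 20°)^0.5 = 0.3420^0.5 = 0.5848
D = 1.6 × 5682 × 32.19 × 0.7397 × 0.5848 = 1.266 × 10^5 m
   = 126.6 km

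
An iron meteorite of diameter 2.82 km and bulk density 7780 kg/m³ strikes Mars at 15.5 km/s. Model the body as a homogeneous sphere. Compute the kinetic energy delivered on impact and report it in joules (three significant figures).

d = 2820 m; v = 15500 m/s.
Mass m = (π/6) ρ d³ = (π/6) × 7780 × (2820)³ = 9.135 × 10^13 kg
E = ½ m v² = 0.5 × 9.135 × 10^13 × (15500)² = 1.097 × 10^22 J

E ≈ 1.10 × 10^22 J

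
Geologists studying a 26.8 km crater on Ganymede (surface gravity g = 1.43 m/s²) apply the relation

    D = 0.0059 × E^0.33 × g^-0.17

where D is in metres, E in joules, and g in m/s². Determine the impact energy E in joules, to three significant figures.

Rearranging: E = [D / (0.0059 · g^-0.17)]^(1/0.33).
D = 26800 m.
g^-0.17 = 1.43^-0.17 = 0.9410
D / (0.0059 × 0.9410) = 26800 / (5.552 × 10^-3) = 4.827 × 10^6
E = (4.827 × 10^6)^3.0303 = 1.793 × 10^20 J

E ≈ 1.79 × 10^20 J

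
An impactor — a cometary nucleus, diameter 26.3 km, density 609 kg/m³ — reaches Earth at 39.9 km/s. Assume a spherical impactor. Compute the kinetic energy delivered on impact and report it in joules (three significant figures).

E ≈ 4.62 × 10^24 J

d = 26300 m; v = 39900 m/s.
Mass m = (π/6) ρ d³ = (π/6) × 609 × (26300)³ = 5.801 × 10^15 kg
E = ½ m v² = 0.5 × 5.801 × 10^15 × (39900)² = 4.618 × 10^24 J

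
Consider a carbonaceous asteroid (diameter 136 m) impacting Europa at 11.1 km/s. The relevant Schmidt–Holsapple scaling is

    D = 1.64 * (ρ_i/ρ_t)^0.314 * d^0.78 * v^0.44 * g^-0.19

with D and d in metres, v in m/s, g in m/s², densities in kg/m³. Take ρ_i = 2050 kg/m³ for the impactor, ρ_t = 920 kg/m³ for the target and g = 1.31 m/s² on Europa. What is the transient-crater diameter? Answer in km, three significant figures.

D ≈ 5.57 km

In SI units: v = 11100 m/s.
(ρ_i/ρ_t)^0.314 = (2050/920)^0.314 = 1.286
d^0.78 = 136^0.78 = 46.15
v^0.44 = 11100^0.44 = 60.25
g^-0.19 = 1.31^-0.19 = 0.9500
D = 1.64 × 1.286 × 46.15 × 60.25 × 0.9500 = 5571 m
   = 5.571 km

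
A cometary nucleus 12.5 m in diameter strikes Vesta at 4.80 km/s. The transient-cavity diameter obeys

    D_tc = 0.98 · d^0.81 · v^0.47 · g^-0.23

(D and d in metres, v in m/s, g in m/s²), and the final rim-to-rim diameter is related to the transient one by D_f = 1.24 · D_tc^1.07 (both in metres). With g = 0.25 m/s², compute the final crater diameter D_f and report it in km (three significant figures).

D_f ≈ 1.08 km

v = 4800 m/s.
d^0.81 = 12.5^0.81 = 7.736
v^0.47 = 4800^0.47 = 53.73
g^-0.23 = 0.25^-0.23 = 1.376
D_tc = 0.98 × 7.736 × 53.73 × 1.376 = 560.5 m
D_f = 1.24 × (560.5)^1.07 = 1082 m
     = 1.082 km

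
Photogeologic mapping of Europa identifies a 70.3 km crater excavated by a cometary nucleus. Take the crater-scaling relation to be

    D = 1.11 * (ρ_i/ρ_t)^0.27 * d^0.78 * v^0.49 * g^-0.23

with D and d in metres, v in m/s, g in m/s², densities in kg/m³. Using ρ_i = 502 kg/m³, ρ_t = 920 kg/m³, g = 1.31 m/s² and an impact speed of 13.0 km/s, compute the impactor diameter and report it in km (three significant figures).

d ≈ 4.98 km

Rearranging for d: d = [D / (1.11 · (502/920)^0.27 · 13000^0.49 · 1.31^-0.23)]^(1/0.78).
D = 70300 m.
(502/920)^0.27 = 0.8491
13000^0.49 = 103.7
1.31^-0.23 = 0.9398
Denominator = 1.11 × 0.8491 × 103.7 × 0.9398 = 91.85
D / 91.85 = 70300 / 91.85 = 765.4
d = 765.4^(1/0.78) = 765.4^1.2821 = 4982 m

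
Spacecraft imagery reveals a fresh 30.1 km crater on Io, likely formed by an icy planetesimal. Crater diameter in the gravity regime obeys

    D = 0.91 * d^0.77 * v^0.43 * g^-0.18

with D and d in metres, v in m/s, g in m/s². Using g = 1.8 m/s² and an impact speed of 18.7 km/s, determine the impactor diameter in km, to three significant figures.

Rearranging for d: d = [D / (0.91 · 18700^0.43 · 1.8^-0.18)]^(1/0.77).
D = 30100 m.
18700^0.43 = 68.69
1.8^-0.18 = 0.8996
Denominator = 0.91 × 68.69 × 0.8996 = 56.23
D / 56.23 = 30100 / 56.23 = 535.3
d = 535.3^(1/0.77) = 535.3^1.2987 = 3496 m

d ≈ 3.50 km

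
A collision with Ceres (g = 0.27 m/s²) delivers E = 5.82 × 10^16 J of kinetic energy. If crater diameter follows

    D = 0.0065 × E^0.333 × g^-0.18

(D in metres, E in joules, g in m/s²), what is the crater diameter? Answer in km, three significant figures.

E^0.333 = (5.82 × 10^16)^0.333 = 3.826 × 10^5
g^-0.18 = 0.27^-0.18 = 1.266
D = 0.0065 × 3.826 × 10^5 × 1.266 = 3148 m
   = 3.148 km

D ≈ 3.15 km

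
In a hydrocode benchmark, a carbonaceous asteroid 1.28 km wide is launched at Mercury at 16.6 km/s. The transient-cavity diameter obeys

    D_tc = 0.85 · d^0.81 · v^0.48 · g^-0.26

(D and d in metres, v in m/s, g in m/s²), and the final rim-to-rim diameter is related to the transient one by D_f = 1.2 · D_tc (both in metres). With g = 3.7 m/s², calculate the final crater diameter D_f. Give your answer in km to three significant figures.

In SI: d = 1280 m, v = 16600 m/s.
d^0.81 = 1280^0.81 = 328.7
v^0.48 = 16600^0.48 = 106.1
g^-0.26 = 3.7^-0.26 = 0.7117
D_tc = 0.85 × 328.7 × 106.1 × 0.7117 = 21100 m
D_f = 1.2 × 21100 = 25320 m
     = 25.32 km

D_f ≈ 25.3 km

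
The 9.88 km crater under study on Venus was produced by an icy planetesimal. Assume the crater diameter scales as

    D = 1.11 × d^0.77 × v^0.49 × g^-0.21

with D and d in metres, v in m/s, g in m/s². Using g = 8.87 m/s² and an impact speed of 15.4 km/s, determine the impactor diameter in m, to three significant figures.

Rearranging for d: d = [D / (1.11 · 15400^0.49 · 8.87^-0.21)]^(1/0.77).
D = 9880 m.
15400^0.49 = 112.7
8.87^-0.21 = 0.6323
Denominator = 1.11 × 112.7 × 0.6323 = 79.10
D / 79.10 = 9880 / 79.10 = 124.9
d = 124.9^(1/0.77) = 124.9^1.2987 = 528.2 m

d ≈ 528 m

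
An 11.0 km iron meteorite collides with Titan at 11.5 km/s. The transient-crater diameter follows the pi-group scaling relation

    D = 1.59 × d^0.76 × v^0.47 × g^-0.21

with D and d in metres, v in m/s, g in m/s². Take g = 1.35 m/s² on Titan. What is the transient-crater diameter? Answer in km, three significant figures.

D ≈ 143 km

In SI units: d = 11000 m, v = 11500 m/s.
d^0.76 = 11000^0.76 = 1179
v^0.47 = 11500^0.47 = 81.01
g^-0.21 = 1.35^-0.21 = 0.9389
D = 1.59 × 1179 × 81.01 × 0.9389 = 1.426 × 10^5 m
   = 142.6 km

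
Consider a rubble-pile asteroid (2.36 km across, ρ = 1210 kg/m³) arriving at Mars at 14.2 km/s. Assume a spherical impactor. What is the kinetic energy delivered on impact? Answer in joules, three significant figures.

E ≈ 8.40 × 10^20 J

d = 2360 m; v = 14200 m/s.
Mass m = (π/6) ρ d³ = (π/6) × 1210 × (2360)³ = 8.328 × 10^12 kg
E = ½ m v² = 0.5 × 8.328 × 10^12 × (14200)² = 8.396 × 10^20 J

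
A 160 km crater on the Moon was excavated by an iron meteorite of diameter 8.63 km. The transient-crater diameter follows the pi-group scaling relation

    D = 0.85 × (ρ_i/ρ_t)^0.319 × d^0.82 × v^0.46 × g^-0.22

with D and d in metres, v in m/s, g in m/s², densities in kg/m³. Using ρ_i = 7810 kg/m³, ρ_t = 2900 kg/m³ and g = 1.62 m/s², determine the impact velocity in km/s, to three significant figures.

Rearranging for v: v = [D / (0.85 · (7810/2900)^0.319 · 8630^0.82 · 1.62^-0.22)]^(1/0.46).
D = 160000 m.
(7810/2900)^0.319 = 1.372
8630^0.82 = 1689
1.62^-0.22 = 0.8993
Denominator = 0.85 × 1.372 × 1689 × 0.8993 = 1771
D / 1771 = 160000 / 1771 = 90.34
v = 90.34^(1/0.46) = 90.34^2.1739 = 17860 m/s

v ≈ 17.9 km/s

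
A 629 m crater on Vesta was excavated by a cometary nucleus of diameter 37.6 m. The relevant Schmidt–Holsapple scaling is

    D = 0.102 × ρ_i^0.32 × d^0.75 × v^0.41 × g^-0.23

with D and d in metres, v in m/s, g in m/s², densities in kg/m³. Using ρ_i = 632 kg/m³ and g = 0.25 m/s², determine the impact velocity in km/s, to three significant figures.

v ≈ 6.90 km/s

Rearranging for v: v = [D / (0.102 · 632^0.32 · 37.6^0.75 · 0.25^-0.23)]^(1/0.41).
632^0.32 = 7.875
37.6^0.75 = 15.18
0.25^-0.23 = 1.376
Denominator = 0.102 × 7.875 × 15.18 × 1.376 = 16.78
D / 16.78 = 629 / 16.78 = 37.49
v = 37.49^(1/0.41) = 37.49^2.439 = 6899 m/s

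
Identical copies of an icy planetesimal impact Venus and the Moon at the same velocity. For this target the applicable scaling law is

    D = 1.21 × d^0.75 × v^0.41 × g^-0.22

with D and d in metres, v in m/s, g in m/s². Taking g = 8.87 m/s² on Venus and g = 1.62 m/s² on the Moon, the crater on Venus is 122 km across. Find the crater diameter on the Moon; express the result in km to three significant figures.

All impactor-dependent factors cancel in the ratio, leaving D_Moon/D_Venus = (g_Moon/g_Venus)^-0.22.
(1.62/8.87)^-0.22 = 0.1826^-0.22 = 1.454
D_Moon = 1.454 × 122 km = 177 km

D ≈ 177 km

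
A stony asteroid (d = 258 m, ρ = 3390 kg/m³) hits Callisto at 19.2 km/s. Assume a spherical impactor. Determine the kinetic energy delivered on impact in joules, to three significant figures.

E ≈ 5.62 × 10^18 J

v = 19200 m/s.
Mass m = (π/6) ρ d³ = (π/6) × 3390 × (258)³ = 3.048 × 10^10 kg
E = ½ m v² = 0.5 × 3.048 × 10^10 × (19200)² = 5.618 × 10^18 J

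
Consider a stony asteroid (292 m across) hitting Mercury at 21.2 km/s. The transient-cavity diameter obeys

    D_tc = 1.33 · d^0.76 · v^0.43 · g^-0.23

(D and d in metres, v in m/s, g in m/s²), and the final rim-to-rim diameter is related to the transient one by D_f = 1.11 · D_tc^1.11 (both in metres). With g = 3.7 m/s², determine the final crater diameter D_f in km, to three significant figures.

v = 21200 m/s.
d^0.76 = 292^0.76 = 74.76
v^0.43 = 21200^0.43 = 72.50
g^-0.23 = 3.7^-0.23 = 0.7401
D_tc = 1.33 × 74.76 × 72.50 × 0.7401 = 5335 m
D_f = 1.11 × (5335)^1.11 = 15221 m
     = 15.22 km

D_f ≈ 15.2 km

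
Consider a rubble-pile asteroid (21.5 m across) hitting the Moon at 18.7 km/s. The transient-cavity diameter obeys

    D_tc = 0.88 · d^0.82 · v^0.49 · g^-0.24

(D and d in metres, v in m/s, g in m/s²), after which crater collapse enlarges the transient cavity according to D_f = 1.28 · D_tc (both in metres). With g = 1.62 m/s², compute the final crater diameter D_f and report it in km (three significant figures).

v = 18700 m/s.
d^0.82 = 21.5^0.82 = 12.38
v^0.49 = 18700^0.49 = 123.9
g^-0.24 = 1.62^-0.24 = 0.8907
D_tc = 0.88 × 12.38 × 123.9 × 0.8907 = 1202 m
D_f = 1.28 × 1202 = 1539 m
     = 1.539 km

D_f ≈ 1.54 km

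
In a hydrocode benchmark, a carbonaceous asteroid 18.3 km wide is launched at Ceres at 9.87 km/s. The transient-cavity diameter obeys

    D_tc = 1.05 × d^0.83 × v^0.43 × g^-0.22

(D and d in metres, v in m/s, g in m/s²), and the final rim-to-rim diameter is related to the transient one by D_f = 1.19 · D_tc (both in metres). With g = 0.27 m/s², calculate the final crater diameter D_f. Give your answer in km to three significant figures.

D_f ≈ 300 km

In SI: d = 18300 m, v = 9870 m/s.
d^0.83 = 18300^0.83 = 3450
v^0.43 = 9870^0.43 = 52.19
g^-0.22 = 0.27^-0.22 = 1.334
D_tc = 1.05 × 3450 × 52.19 × 1.334 = 2.522 × 10^5 m
D_f = 1.19 × 2.522 × 10^5 = 3.001 × 10^5 m
     = 300.1 km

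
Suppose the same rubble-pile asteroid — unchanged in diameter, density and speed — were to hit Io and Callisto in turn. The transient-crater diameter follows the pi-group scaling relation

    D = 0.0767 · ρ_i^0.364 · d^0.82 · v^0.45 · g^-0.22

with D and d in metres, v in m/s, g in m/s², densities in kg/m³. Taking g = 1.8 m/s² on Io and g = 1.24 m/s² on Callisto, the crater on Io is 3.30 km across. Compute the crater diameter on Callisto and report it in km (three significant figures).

All impactor-dependent factors cancel in the ratio, leaving D_Callisto/D_Io = (g_Callisto/g_Io)^-0.22.
(1.24/1.8)^-0.22 = 0.6889^-0.22 = 1.085
D_Callisto = 1.085 × 3.30 km = 3.58 km

D ≈ 3.58 km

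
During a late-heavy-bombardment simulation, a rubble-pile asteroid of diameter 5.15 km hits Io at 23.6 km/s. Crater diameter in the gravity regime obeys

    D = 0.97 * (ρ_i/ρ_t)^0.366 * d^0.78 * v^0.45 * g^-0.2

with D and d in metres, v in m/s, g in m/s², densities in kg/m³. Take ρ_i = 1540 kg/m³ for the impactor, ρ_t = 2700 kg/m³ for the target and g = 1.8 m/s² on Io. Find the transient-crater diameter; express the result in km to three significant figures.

D ≈ 51.2 km

In SI units: d = 5150 m, v = 23600 m/s.
(ρ_i/ρ_t)^0.366 = (1540/2700)^0.366 = 0.8142
d^0.78 = 5150^0.78 = 785.6
v^0.45 = 23600^0.45 = 92.86
g^-0.2 = 1.8^-0.2 = 0.8891
D = 0.97 × 0.8142 × 785.6 × 92.86 × 0.8891 = 51225 m
   = 51.23 km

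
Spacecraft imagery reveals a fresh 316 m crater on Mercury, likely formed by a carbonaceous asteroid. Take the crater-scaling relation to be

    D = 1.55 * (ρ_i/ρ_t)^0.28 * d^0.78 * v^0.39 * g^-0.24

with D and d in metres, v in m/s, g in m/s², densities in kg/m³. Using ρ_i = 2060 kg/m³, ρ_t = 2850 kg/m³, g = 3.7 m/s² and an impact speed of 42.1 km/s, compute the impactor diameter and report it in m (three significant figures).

d ≈ 7.48 m

Rearranging for d: d = [D / (1.55 · (2060/2850)^0.28 · 42100^0.39 · 3.7^-0.24)]^(1/0.78).
(2060/2850)^0.28 = 0.9131
42100^0.39 = 63.60
3.7^-0.24 = 0.7305
Denominator = 1.55 × 0.9131 × 63.60 × 0.7305 = 65.75
D / 65.75 = 316 / 65.75 = 4.806
d = 4.806^(1/0.78) = 4.806^1.2821 = 7.484 m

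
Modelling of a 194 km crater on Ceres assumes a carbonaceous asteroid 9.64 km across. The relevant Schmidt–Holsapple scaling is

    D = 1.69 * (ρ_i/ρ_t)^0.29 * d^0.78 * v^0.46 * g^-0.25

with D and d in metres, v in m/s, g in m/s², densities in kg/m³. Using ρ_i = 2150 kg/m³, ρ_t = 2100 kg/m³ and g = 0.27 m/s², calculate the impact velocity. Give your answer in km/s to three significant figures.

Rearranging for v: v = [D / (1.69 · (2150/2100)^0.29 · 9640^0.78 · 0.27^-0.25)]^(1/0.46).
D = 194000 m.
(2150/2100)^0.29 = 1.007
9640^0.78 = 1281
0.27^-0.25 = 1.387
Denominator = 1.69 × 1.007 × 1281 × 1.387 = 3024
D / 3024 = 194000 / 3024 = 64.15
v = 64.15^(1/0.46) = 64.15^2.1739 = 8485 m/s

v ≈ 8.49 km/s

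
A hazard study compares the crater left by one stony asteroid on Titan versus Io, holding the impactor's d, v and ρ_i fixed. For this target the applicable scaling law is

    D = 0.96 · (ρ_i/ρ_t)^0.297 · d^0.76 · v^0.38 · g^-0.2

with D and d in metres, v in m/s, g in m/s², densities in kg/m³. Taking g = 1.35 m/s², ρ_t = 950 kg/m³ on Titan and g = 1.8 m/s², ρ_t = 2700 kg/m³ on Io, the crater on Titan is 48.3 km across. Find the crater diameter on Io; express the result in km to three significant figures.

The impactor-only factors (d, v, ρ_i) cancel in the ratio, leaving D_Io/D_Titan = (g_Io/g_Titan)^-0.2 · (ρ_t,Titan/ρ_t,Io)^0.297.
(1.8/1.35)^-0.2 = 1.333^-0.2 = 0.9441
(950/2700)^0.297 = 0.3519^0.297 = 0.7333
Ratio = 0.9441 × 0.7333 = 0.6923
D_Io = 0.6923 × 48.3 km = 33.4 km

D ≈ 33.4 km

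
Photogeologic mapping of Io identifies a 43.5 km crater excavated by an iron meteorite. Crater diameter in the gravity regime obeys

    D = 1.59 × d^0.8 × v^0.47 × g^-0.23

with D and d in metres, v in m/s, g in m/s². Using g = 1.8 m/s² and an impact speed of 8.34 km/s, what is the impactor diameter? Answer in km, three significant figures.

Rearranging for d: d = [D / (1.59 · 8340^0.47 · 1.8^-0.23)]^(1/0.8).
D = 43500 m.
8340^0.47 = 69.65
1.8^-0.23 = 0.8735
Denominator = 1.59 × 69.65 × 0.8735 = 96.73
D / 96.73 = 43500 / 96.73 = 449.7
d = 449.7^(1/0.8) = 449.7^1.25 = 2071 m

d ≈ 2.07 km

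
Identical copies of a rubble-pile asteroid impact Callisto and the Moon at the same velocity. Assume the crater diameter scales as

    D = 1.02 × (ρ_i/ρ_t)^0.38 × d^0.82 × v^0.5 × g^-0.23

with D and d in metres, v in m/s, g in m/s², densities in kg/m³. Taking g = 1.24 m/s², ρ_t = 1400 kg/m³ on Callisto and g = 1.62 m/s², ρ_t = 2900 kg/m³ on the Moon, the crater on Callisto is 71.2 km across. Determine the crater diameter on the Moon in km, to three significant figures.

D ≈ 50.8 km

The impactor-only factors (d, v, ρ_i) cancel in the ratio, leaving D_Moon/D_Callisto = (g_Moon/g_Callisto)^-0.23 · (ρ_t,Callisto/ρ_t,Moon)^0.38.
(1.62/1.24)^-0.23 = 1.306^-0.23 = 0.9404
(1400/2900)^0.38 = 0.4828^0.38 = 0.7583
Ratio = 0.9404 × 0.7583 = 0.7131
D_Moon = 0.7131 × 71.2 km = 50.8 km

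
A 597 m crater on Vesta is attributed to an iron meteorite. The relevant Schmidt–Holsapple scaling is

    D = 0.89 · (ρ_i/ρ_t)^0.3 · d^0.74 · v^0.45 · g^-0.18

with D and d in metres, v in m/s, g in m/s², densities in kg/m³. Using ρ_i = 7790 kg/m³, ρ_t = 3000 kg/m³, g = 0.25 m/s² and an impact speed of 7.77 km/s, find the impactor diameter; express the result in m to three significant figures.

d ≈ 13.8 m

Rearranging for d: d = [D / (0.89 · (7790/3000)^0.3 · 7770^0.45 · 0.25^-0.18)]^(1/0.74).
(7790/3000)^0.3 = 1.331
7770^0.45 = 56.32
0.25^-0.18 = 1.283
Denominator = 0.89 × 1.331 × 56.32 × 1.283 = 85.60
D / 85.60 = 597 / 85.60 = 6.974
d = 6.974^(1/0.74) = 6.974^1.3514 = 13.80 m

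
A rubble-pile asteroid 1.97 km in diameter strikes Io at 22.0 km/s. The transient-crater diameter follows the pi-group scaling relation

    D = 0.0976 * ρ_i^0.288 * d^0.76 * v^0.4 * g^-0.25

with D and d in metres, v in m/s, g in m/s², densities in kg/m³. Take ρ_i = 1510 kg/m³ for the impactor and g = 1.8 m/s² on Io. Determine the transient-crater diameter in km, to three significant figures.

D ≈ 12.1 km

In SI units: d = 1970 m, v = 22000 m/s.
ρ_i^0.288 = 1510^0.288 = 8.233
d^0.76 = 1970^0.76 = 319.0
v^0.4 = 22000^0.4 = 54.57
g^-0.25 = 1.8^-0.25 = 0.8633
D = 0.0976 × 8.233 × 319.0 × 54.57 × 0.8633 = 12076 m
   = 12.08 km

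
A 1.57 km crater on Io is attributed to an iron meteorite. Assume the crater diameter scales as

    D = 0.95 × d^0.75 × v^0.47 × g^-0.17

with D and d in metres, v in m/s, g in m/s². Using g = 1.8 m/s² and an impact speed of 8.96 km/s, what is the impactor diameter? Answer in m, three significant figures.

Rearranging for d: d = [D / (0.95 · 8960^0.47 · 1.8^-0.17)]^(1/0.75).
D = 1570 m.
8960^0.47 = 72.04
1.8^-0.17 = 0.9049
Denominator = 0.95 × 72.04 × 0.9049 = 61.93
D / 61.93 = 1570 / 61.93 = 25.35
d = 25.35^(1/0.75) = 25.35^1.3333 = 74.46 m

d ≈ 74.5 m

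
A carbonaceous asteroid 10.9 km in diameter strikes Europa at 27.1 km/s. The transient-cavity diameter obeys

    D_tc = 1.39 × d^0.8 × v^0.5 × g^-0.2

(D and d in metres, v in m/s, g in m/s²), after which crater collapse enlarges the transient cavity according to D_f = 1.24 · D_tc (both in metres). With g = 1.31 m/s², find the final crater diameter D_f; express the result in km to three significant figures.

D_f ≈ 456 km

In SI: d = 10900 m, v = 27100 m/s.
d^0.8 = 10900^0.8 = 1698
v^0.5 = 27100^0.5 = 164.6
g^-0.2 = 1.31^-0.2 = 0.9474
D_tc = 1.39 × 1698 × 164.6 × 0.9474 = 3.681 × 10^5 m
D_f = 1.24 × 3.681 × 10^5 = 4.564 × 10^5 m
     = 456.4 km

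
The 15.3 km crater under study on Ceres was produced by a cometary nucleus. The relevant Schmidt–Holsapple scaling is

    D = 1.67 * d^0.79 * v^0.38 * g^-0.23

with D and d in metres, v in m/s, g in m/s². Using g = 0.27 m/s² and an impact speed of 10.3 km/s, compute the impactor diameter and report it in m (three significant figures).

d ≈ 831 m

Rearranging for d: d = [D / (1.67 · 10300^0.38 · 0.27^-0.23)]^(1/0.79).
D = 15300 m.
10300^0.38 = 33.49
0.27^-0.23 = 1.351
Denominator = 1.67 × 33.49 × 1.351 = 75.56
D / 75.56 = 15300 / 75.56 = 202.5
d = 202.5^(1/0.79) = 202.5^1.2658 = 830.8 m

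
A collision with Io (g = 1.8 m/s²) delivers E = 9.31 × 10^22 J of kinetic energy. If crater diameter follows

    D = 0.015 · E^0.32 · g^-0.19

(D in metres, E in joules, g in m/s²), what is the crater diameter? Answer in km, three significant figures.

E^0.32 = (9.31 × 10^22)^0.32 = 2.239 × 10^7
g^-0.19 = 1.8^-0.19 = 0.8943
D = 0.015 × 2.239 × 10^7 × 0.8943 = 3.004 × 10^5 m
   = 300.4 km

D ≈ 300 km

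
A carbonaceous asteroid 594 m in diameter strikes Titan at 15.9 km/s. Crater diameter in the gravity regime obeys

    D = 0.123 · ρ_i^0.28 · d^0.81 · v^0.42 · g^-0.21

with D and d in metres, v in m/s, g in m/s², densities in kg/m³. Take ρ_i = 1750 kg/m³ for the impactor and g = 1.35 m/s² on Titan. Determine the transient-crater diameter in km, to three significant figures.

D ≈ 9.59 km

In SI units: v = 15900 m/s.
ρ_i^0.28 = 1750^0.28 = 8.092
d^0.81 = 594^0.81 = 176.5
v^0.42 = 15900^0.42 = 58.15
g^-0.21 = 1.35^-0.21 = 0.9389
D = 0.123 × 8.092 × 176.5 × 58.15 × 0.9389 = 9591 m
   = 9.591 km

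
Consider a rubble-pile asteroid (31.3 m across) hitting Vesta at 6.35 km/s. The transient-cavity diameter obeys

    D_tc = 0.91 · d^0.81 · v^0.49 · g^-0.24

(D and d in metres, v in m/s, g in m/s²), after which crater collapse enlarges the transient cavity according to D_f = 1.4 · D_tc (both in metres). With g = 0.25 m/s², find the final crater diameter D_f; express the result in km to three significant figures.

v = 6350 m/s.
d^0.81 = 31.3^0.81 = 16.27
v^0.49 = 6350^0.49 = 73.01
g^-0.24 = 0.25^-0.24 = 1.395
D_tc = 0.91 × 16.27 × 73.01 × 1.395 = 1508 m
D_f = 1.4 × 1508 = 2111 m
     = 2.111 km

D_f ≈ 2.11 km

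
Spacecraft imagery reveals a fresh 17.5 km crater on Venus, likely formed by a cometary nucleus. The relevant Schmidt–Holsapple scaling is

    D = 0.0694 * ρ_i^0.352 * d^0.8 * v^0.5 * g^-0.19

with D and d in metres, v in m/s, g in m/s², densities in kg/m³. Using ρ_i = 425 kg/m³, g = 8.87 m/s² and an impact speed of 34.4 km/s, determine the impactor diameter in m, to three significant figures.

d ≈ 967 m

Rearranging for d: d = [D / (0.0694 · 425^0.352 · 34400^0.5 · 8.87^-0.19)]^(1/0.8).
D = 17500 m.
425^0.352 = 8.418
34400^0.5 = 185.5
8.87^-0.19 = 0.6605
Denominator = 0.0694 × 8.418 × 185.5 × 0.6605 = 71.58
D / 71.58 = 17500 / 71.58 = 244.5
d = 244.5^(1/0.8) = 244.5^1.25 = 966.8 m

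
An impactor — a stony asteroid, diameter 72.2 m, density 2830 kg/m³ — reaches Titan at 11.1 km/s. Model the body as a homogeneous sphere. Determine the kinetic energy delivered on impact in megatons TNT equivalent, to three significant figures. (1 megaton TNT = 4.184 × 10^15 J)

E ≈ 8.21 Mt TNT

v = 11100 m/s.
Mass m = (π/6) ρ d³ = (π/6) × 2830 × (72.2)³ = 5.577 × 10^8 kg
E = ½ m v² = 0.5 × 5.577 × 10^8 × (11100)² = 3.436 × 10^16 J
   = 3.436 × 10^16 / 4.184×10^15 = 8.212 Mt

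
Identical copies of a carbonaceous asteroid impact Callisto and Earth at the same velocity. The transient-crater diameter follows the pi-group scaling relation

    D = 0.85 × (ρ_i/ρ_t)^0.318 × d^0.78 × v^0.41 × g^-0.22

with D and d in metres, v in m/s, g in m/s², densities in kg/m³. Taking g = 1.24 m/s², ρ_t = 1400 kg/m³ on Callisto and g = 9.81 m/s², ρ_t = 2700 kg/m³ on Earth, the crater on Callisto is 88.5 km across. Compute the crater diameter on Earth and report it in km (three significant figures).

The impactor-only factors (d, v, ρ_i) cancel in the ratio, leaving D_Earth/D_Callisto = (g_Earth/g_Callisto)^-0.22 · (ρ_t,Callisto/ρ_t,Earth)^0.318.
(9.81/1.24)^-0.22 = 7.911^-0.22 = 0.6344
(1400/2700)^0.318 = 0.5185^0.318 = 0.8115
Ratio = 0.6344 × 0.8115 = 0.5148
D_Earth = 0.5148 × 88.5 km = 45.6 km

D ≈ 45.6 km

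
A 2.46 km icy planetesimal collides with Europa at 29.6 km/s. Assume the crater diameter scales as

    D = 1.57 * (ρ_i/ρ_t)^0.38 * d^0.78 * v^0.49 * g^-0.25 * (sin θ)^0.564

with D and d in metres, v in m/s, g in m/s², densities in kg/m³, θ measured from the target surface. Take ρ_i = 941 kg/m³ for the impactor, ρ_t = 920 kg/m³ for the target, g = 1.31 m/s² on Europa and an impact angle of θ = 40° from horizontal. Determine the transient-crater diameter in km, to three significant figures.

D ≈ 79.1 km

In SI units: d = 2460 m, v = 29600 m/s.
(ρ_i/ρ_t)^0.38 = (941/920)^0.38 = 1.009
d^0.78 = 2460^0.78 = 441.5
v^0.49 = 29600^0.49 = 155.2
g^-0.25 = 1.31^-0.25 = 0.9347
(sin 40°)^0.564 = 0.6428^0.564 = 0.7794
D = 1.57 × 1.009 × 441.5 × 155.2 × 0.9347 × 0.7794 = 79076 m
   = 79.08 km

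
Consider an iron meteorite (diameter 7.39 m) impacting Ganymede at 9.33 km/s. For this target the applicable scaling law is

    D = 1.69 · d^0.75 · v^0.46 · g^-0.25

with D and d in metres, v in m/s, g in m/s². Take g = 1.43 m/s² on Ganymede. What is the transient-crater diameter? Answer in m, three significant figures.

D ≈ 464 m

In SI units: v = 9330 m/s.
d^0.75 = 7.39^0.75 = 4.482
v^0.46 = 9330^0.46 = 67.01
g^-0.25 = 1.43^-0.25 = 0.9145
D = 1.69 × 4.482 × 67.01 × 0.9145 = 464.2 m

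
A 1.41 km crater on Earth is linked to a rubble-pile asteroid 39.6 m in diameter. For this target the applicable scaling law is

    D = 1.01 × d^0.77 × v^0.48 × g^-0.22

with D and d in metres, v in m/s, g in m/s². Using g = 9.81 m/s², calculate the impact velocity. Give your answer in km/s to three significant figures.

v ≈ 27.8 km/s

Rearranging for v: v = [D / (1.01 · 39.6^0.77 · 9.81^-0.22)]^(1/0.48).
D = 1410 m.
39.6^0.77 = 16.99
9.81^-0.22 = 0.6051
Denominator = 1.01 × 16.99 × 0.6051 = 10.38
D / 10.38 = 1410 / 10.38 = 135.8
v = 135.8^(1/0.48) = 135.8^2.0833 = 27763 m/s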